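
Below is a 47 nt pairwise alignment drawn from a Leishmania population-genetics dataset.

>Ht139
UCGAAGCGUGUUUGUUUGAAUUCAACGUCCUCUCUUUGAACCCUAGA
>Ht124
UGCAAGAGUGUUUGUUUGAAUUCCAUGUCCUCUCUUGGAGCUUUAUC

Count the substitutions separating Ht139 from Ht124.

11

Mismatches occur at site 2 (C↔G), site 3 (G↔C), site 7 (C↔A), site 24 (A↔C), site 26 (C↔U), site 37 (U↔G), site 40 (A↔G), site 42 (C↔U), site 43 (C↔U), site 46 (G↔U), site 47 (A↔C).
That gives 11 mismatches out of 47 aligned sites, so the Hamming distance is 11.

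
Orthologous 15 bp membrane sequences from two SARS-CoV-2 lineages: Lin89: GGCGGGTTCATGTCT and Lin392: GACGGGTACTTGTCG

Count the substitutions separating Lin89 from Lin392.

4

Differing sites — 2:G/A; 8:T/A; 10:A/T; 15:T/G.
That gives 4 mismatches out of 15 aligned sites, so the Hamming distance is 4.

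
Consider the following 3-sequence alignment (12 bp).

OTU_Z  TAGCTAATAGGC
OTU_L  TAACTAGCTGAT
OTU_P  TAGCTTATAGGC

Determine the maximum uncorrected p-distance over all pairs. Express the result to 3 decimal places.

Pairwise Hamming distances:
  OTU_Z vs OTU_L: 6
  OTU_Z vs OTU_P: 1
  OTU_L vs OTU_P: 7
The largest is 7 mismatches, between OTU_L and OTU_P; p = 7/12 = 0.583.

0.583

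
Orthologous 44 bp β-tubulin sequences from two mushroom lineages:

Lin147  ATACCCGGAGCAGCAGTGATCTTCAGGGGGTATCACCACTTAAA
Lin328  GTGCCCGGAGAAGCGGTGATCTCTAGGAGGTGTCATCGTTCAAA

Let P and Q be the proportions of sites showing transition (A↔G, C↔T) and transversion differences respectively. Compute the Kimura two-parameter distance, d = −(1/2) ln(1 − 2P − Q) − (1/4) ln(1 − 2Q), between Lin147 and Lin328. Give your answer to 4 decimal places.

Differing sites — 1:A/G (Ti); 3:A/G (Ti); 11:C/A (Tv); 15:A/G (Ti); 23:T/C (Ti); 24:C/T (Ti); 28:G/A (Ti); 32:A/G (Ti); 36:C/T (Ti); 38:A/G (Ti); 39:C/T (Ti); 41:T/C (Ti).
Of the 12 differences, 11 transitions and 1 transversion over 44 sites: P = 11/44 = 0.250000, Q = 1/44 = 0.022727.
d = −0.5·ln(0.477273) − 0.25·ln(0.954546) = −0.5·(-0.739667) − 0.25·(-0.046519) = 0.3815.

0.3815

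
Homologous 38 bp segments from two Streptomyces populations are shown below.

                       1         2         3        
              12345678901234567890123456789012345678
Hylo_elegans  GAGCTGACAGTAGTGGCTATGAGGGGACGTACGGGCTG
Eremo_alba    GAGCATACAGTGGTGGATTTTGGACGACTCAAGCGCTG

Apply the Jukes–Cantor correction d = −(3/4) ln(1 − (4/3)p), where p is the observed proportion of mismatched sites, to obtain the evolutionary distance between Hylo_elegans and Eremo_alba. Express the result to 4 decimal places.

0.4568

The sequences differ at positions 5 (T/A), 6 (G/T), 12 (A/G), 17 (C/A), 19 (A/T), 21 (G/T), 22 (A/G), 24 (G/A), 25 (G/C), 29 (G/T), 30 (T/C), 32 (C/A), 34 (G/C).
p = 13/38 = 0.342105.
d = −0.75 · ln(1 − (4/3)·0.342105) = −0.75 · ln(0.543860) = −0.75 · (-0.609063) = 0.4568.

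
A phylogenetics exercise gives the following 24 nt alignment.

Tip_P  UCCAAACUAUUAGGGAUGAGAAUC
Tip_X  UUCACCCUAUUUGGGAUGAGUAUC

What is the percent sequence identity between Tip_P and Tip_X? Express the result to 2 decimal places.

The sequences differ at positions 2 (C/U), 5 (A/C), 6 (A/C), 12 (A/U), 21 (A/U).
19 of the 24 sites match, so the percent identity is 19/24 × 100 = 79.17%.

79.17%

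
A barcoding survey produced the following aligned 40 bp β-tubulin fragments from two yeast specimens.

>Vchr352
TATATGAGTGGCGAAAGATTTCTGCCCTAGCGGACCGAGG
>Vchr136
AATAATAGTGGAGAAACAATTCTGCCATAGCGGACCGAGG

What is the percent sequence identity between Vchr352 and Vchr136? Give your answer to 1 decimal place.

82.5%

Differing sites — 1:T/A; 5:T/A; 6:G/T; 12:C/A; 17:G/C; 19:T/A; 27:C/A.
33 of the 40 sites match, so the percent identity is 33/40 × 100 = 82.5%.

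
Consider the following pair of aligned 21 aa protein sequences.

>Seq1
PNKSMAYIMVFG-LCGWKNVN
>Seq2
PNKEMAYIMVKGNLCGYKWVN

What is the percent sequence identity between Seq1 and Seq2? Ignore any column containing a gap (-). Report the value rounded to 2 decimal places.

80.00%

Excluding the 1 gap column leaves 20 comparable sites.
Differing sites — 4:S/E; 11:F/K; 17:W/Y; 19:N/W.
16 of the 20 comparable sites match, so the percent identity is 16/20 × 100 = 80.00%.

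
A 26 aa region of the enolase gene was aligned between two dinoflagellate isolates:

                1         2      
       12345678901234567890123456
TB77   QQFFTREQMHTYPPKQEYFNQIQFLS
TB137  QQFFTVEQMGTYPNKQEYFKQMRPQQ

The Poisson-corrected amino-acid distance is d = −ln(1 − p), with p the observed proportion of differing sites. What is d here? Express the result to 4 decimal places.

Differing sites — 6:R/V; 10:H/G; 14:P/N; 20:N/K; 22:I/M; 23:Q/R; 24:F/P; 25:L/Q; 26:S/Q.
p = 9/26 = 0.346154.
d = −ln(1 − 0.346154) = −ln(0.653846) = 0.4249.

0.4249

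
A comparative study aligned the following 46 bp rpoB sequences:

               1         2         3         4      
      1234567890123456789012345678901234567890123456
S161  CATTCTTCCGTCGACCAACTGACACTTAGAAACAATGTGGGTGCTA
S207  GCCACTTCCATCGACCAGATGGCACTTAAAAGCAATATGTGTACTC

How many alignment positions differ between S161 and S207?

Mismatches occur at site 1 (C→G), site 2 (A→C), site 3 (T→C), site 4 (T→A), site 10 (G→A), site 18 (A→G), site 19 (C→A), site 22 (A→G), site 29 (G→A), site 32 (A→G), site 37 (G→A), site 40 (G→T), site 43 (G→A), site 46 (A→C).
That gives 14 mismatches out of 46 aligned sites, so the Hamming distance is 14.

14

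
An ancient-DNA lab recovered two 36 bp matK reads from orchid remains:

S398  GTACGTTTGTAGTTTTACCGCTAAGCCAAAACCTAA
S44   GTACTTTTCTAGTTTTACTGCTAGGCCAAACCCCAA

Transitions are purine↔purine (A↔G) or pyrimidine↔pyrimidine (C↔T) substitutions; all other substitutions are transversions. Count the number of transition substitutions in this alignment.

Differing sites — 5:G/T (Tv); 9:G/C (Tv); 19:C/T (Ti); 24:A/G (Ti); 31:A/C (Tv); 34:T/C (Ti).
Of the 6 differences, 3 transitions and 3 transversions, so the answer is 3.

3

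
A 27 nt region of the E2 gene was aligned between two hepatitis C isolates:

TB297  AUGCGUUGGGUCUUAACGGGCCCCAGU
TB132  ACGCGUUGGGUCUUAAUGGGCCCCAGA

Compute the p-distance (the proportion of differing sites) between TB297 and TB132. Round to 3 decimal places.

0.111

Mismatches occur at site 2 (U→C), site 17 (C→U), site 27 (U→A).
There are 3 differences over 27 sites, so p = 3/27 = 0.111.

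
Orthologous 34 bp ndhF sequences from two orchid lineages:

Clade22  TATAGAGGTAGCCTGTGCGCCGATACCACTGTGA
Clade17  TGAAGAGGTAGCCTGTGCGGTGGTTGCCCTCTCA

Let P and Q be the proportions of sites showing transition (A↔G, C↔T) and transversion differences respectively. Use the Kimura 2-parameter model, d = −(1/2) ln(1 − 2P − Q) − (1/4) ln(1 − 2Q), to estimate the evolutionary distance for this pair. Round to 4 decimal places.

0.3736

Mismatches occur at site 2 (A→G, transition), site 3 (T→A, transversion), site 20 (C→G, transversion), site 21 (C→T, transition), site 23 (A→G, transition), site 25 (A→T, transversion), site 26 (C→G, transversion), site 28 (A→C, transversion), site 31 (G→C, transversion), site 33 (G→C, transversion).
Of the 10 differences, 3 transitions and 7 transversions over 34 sites: P = 3/34 = 0.088235, Q = 7/34 = 0.205882.
d = −0.5·ln(0.617648) − 0.25·ln(0.588236) = −0.5·(-0.481837) − 0.25·(-0.530627) = 0.3736.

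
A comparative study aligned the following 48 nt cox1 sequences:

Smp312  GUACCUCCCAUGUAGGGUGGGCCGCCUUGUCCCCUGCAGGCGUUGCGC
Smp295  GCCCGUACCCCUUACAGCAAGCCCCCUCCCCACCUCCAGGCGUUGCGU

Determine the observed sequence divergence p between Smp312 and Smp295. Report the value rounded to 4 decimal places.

The sequences differ at positions 2 (U/C), 3 (A/C), 5 (C/G), 7 (C/A), 10 (A/C), 11 (U/C), 12 (G/U), 15 (G/C), 16 (G/A), 18 (U/C), 19 (G/A), 20 (G/A), 24 (G/C), 28 (U/C), 29 (G/C), 30 (U/C), 32 (C/A), 36 (G/C), 48 (C/U).
There are 19 differences over 48 sites, so p = 19/48 = 0.3958.

0.3958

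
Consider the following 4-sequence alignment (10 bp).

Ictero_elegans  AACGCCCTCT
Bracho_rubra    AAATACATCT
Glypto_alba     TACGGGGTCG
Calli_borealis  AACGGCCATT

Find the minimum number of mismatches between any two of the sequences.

3

Pairwise Hamming distances:
  Ictero_elegans vs Bracho_rubra: 4
  Ictero_elegans vs Glypto_alba: 5
  Ictero_elegans vs Calli_borealis: 3
  Bracho_rubra vs Glypto_alba: 7
  Bracho_rubra vs Calli_borealis: 6
  Glypto_alba vs Calli_borealis: 6
The smallest is 3, between Ictero_elegans and Calli_borealis.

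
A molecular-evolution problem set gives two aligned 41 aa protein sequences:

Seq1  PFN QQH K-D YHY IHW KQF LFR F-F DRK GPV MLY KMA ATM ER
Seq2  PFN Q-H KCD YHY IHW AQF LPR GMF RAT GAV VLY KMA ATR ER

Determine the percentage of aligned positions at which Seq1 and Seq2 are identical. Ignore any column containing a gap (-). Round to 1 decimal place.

76.3%

Excluding the 3 gap columns leaves 38 comparable sites.
Mismatches occur at site 16 (K→A), site 20 (F→P), site 22 (F→G), site 25 (D→R), site 26 (R→A), site 27 (K→T), site 29 (P→A), site 31 (M→V), site 39 (M→R).
29 of the 38 comparable sites match, so the percent identity is 29/38 × 100 = 76.3%.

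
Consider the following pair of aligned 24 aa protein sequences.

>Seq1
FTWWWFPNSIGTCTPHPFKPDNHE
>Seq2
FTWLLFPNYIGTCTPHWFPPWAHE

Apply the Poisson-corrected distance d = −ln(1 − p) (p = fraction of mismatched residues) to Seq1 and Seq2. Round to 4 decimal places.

Differing sites — 4:W/L; 5:W/L; 9:S/Y; 17:P/W; 19:K/P; 21:D/W; 22:N/A.
p = 7/24 = 0.291667.
d = −ln(1 − 0.291667) = −ln(0.708333) = 0.3448.

0.3448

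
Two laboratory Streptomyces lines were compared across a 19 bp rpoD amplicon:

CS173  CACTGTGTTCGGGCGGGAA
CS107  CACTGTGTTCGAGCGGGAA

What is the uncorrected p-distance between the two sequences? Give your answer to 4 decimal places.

Differing sites — 12:G/A.
There are 1 differences over 19 sites, so p = 1/19 = 0.0526.

0.0526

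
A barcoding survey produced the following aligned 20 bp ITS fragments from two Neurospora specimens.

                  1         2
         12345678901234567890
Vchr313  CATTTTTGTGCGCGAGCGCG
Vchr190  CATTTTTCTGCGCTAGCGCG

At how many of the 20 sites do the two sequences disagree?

2

Differing sites — 8:G/C; 14:G/T.
That gives 2 mismatches out of 20 aligned sites, so the Hamming distance is 2.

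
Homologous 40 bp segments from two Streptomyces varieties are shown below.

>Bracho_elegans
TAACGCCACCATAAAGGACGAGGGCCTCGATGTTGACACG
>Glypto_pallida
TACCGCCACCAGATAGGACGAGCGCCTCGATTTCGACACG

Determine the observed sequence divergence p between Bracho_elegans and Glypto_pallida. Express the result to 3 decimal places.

0.150

Mismatches occur at site 3 (A↔C), site 12 (T↔G), site 14 (A↔T), site 23 (G↔C), site 32 (G↔T), site 34 (T↔C).
There are 6 differences over 40 sites, so p = 6/40 = 0.150.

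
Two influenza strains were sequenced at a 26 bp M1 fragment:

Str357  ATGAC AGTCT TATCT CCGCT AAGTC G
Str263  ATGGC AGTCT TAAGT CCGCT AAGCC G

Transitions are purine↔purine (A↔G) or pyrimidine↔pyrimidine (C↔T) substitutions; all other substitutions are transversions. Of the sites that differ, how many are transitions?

2

Mismatches occur at site 4 (A→G, transition), site 13 (T→A, transversion), site 14 (C→G, transversion), site 24 (T→C, transition).
Of the 4 differences, 2 transitions and 2 transversions, so the answer is 2.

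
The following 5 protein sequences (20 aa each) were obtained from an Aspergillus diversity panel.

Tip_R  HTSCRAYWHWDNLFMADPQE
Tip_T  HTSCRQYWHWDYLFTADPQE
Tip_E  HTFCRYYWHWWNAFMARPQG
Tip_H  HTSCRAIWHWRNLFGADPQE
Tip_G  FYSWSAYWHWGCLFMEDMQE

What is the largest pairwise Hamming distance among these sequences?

Pairwise Hamming distances:
  Tip_R vs Tip_T: 3
  Tip_R vs Tip_E: 6
  Tip_R vs Tip_H: 3
  Tip_R vs Tip_G: 8
  Tip_T vs Tip_E: 8
  Tip_T vs Tip_H: 5
  Tip_T vs Tip_G: 10
  Tip_E vs Tip_H: 8
  Tip_E vs Tip_G: 13
  Tip_H vs Tip_G: 10
The largest is 13, between Tip_E and Tip_G.

13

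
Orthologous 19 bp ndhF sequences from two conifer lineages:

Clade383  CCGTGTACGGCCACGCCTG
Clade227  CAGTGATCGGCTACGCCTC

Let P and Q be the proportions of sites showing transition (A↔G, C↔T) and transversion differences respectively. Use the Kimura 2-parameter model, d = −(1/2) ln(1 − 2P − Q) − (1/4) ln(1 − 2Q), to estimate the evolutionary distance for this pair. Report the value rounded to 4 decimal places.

0.3264

The sequences differ at positions 2 (C/A, transversion), 6 (T/A, transversion), 7 (A/T, transversion), 12 (C/T, transition), 19 (G/C, transversion).
Of the 5 differences, 1 transition and 4 transversions over 19 sites: P = 1/19 = 0.052632, Q = 4/19 = 0.210526.
d = −0.5·ln(0.684210) − 0.25·ln(0.578948) = −0.5·(-0.379490) − 0.25·(-0.546543) = 0.3264.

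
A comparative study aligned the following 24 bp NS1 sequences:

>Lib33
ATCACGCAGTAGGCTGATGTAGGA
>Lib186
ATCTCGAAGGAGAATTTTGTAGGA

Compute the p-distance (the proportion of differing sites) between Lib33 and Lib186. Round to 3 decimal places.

0.292

The sequences differ at positions 4 (A/T), 7 (C/A), 10 (T/G), 13 (G/A), 14 (C/A), 16 (G/T), 17 (A/T).
There are 7 differences over 24 sites, so p = 7/24 = 0.292.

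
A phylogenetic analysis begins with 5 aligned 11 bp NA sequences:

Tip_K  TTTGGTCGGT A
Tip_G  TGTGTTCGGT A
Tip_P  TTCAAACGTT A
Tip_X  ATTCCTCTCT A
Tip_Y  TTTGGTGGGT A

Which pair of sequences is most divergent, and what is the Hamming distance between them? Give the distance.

7

Pairwise Hamming distances:
  Tip_K vs Tip_G: 2
  Tip_K vs Tip_P: 5
  Tip_K vs Tip_X: 5
  Tip_K vs Tip_Y: 1
  Tip_G vs Tip_P: 6
  Tip_G vs Tip_X: 6
  Tip_G vs Tip_Y: 3
  Tip_P vs Tip_X: 7
  Tip_P vs Tip_Y: 6
  Tip_X vs Tip_Y: 6
The largest is 7, between Tip_P and Tip_X.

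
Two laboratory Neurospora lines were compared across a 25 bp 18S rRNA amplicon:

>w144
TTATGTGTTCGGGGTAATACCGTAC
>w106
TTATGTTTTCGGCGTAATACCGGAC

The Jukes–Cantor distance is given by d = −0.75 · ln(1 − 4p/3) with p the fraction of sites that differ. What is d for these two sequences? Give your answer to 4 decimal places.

0.1308

Differing sites — 7:G/T; 13:G/C; 23:T/G.
p = 3/25 = 0.120000.
d = −0.75 · ln(1 − (4/3)·0.120000) = −0.75 · ln(0.840000) = −0.75 · (-0.174353) = 0.1308.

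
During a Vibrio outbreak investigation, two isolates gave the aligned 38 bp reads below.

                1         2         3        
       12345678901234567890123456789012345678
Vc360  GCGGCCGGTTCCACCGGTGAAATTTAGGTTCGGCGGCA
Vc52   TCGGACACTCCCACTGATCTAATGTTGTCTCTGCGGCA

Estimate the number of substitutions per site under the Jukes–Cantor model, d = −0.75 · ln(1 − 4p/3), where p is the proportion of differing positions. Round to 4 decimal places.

Mismatches occur at site 1 (G↔T), site 5 (C↔A), site 7 (G↔A), site 8 (G↔C), site 10 (T↔C), site 15 (C↔T), site 17 (G↔A), site 19 (G↔C), site 20 (A↔T), site 24 (T↔G), site 26 (A↔T), site 28 (G↔T), site 29 (T↔C), site 32 (G↔T).
p = 14/38 = 0.368421.
d = −0.75 · ln(1 − (4/3)·0.368421) = −0.75 · ln(0.508772) = −0.75 · (-0.675755) = 0.5068.

0.5068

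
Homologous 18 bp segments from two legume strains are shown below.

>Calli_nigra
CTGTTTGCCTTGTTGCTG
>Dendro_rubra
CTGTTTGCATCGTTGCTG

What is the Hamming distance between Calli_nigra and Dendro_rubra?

Mismatches occur at site 9 (C→A), site 11 (T→C).
That gives 2 mismatches out of 18 aligned sites, so the Hamming distance is 2.

2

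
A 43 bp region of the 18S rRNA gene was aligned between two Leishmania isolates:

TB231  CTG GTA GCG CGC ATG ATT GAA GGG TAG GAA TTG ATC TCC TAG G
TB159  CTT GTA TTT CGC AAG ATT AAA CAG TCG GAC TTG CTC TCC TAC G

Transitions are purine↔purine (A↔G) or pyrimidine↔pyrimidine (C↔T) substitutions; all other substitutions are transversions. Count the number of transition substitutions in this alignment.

3

The sequences differ at positions 3 (G/T, transversion), 7 (G/T, transversion), 8 (C/T, transition), 9 (G/T, transversion), 14 (T/A, transversion), 19 (G/A, transition), 22 (G/C, transversion), 23 (G/A, transition), 26 (A/C, transversion), 30 (A/C, transversion), 34 (A/C, transversion), 42 (G/C, transversion).
Of the 12 differences, 3 transitions and 9 transversions, so the answer is 3.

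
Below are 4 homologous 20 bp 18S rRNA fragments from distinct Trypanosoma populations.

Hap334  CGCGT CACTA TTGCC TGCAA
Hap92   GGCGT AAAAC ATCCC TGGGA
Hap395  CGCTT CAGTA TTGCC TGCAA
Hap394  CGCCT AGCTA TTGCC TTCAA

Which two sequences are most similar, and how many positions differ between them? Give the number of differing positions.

Pairwise Hamming distances:
  Hap334 vs Hap92: 9
  Hap334 vs Hap395: 2
  Hap334 vs Hap394: 4
  Hap92 vs Hap395: 10
  Hap92 vs Hap394: 11
  Hap395 vs Hap394: 5
The smallest is 2, between Hap334 and Hap395.

2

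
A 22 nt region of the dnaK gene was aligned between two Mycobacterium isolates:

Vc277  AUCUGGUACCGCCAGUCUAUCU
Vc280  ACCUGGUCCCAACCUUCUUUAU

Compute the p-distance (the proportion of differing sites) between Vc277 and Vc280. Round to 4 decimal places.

0.3636

The sequences differ at positions 2 (U/C), 8 (A/C), 11 (G/A), 12 (C/A), 14 (A/C), 15 (G/U), 19 (A/U), 21 (C/A).
There are 8 differences over 22 sites, so p = 8/22 = 0.3636.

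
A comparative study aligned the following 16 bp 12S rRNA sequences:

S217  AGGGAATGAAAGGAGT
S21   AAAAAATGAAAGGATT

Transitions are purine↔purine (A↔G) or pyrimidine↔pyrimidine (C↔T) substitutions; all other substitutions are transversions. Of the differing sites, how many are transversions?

The sequences differ at positions 2 (G/A, transition), 3 (G/A, transition), 4 (G/A, transition), 15 (G/T, transversion).
Of the 4 differences, 3 transitions and 1 transversion, so the answer is 1.

1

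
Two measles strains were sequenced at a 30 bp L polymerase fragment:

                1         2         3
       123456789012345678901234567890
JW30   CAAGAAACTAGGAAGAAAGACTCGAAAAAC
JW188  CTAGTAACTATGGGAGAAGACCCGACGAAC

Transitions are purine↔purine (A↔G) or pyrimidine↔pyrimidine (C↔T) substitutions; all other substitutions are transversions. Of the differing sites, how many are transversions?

The sequences differ at positions 2 (A/T, transversion), 5 (A/T, transversion), 11 (G/T, transversion), 13 (A/G, transition), 14 (A/G, transition), 15 (G/A, transition), 16 (A/G, transition), 22 (T/C, transition), 26 (A/C, transversion), 27 (A/G, transition).
Of the 10 differences, 6 transitions and 4 transversions, so the answer is 4.

4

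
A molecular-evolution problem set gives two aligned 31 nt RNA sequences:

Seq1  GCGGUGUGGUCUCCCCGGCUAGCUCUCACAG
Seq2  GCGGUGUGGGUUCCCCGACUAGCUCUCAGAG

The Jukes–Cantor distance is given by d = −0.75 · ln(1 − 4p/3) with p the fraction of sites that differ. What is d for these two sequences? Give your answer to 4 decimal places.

The sequences differ at positions 10 (U/G), 11 (C/U), 18 (G/A), 29 (C/G).
p = 4/31 = 0.129032.
d = −0.75 · ln(1 − (4/3)·0.129032) = −0.75 · ln(0.827957) = −0.75 · (-0.188794) = 0.1416.

0.1416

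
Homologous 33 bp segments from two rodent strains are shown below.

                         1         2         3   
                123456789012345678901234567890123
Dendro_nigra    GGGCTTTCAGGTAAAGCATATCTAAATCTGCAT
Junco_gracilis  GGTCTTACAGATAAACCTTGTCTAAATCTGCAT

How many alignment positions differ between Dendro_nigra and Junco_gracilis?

6

Mismatches occur at site 3 (G↔T), site 7 (T↔A), site 11 (G↔A), site 16 (G↔C), site 18 (A↔T), site 20 (A↔G).
That gives 6 mismatches out of 33 aligned sites, so the Hamming distance is 6.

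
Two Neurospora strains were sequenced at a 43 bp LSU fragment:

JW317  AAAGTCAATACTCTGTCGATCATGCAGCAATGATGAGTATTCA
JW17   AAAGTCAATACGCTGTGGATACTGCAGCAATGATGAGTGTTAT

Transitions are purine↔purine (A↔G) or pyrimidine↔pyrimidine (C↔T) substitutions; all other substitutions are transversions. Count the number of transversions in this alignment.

The sequences differ at positions 12 (T/G, transversion), 17 (C/G, transversion), 21 (C/A, transversion), 22 (A/C, transversion), 39 (A/G, transition), 42 (C/A, transversion), 43 (A/T, transversion).
Of the 7 differences, 1 transition and 6 transversions, so the answer is 6.

6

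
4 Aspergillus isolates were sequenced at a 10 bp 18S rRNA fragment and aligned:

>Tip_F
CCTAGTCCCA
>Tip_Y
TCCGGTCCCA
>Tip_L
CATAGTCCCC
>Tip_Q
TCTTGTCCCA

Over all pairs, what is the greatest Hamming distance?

5

Pairwise Hamming distances:
  Tip_F vs Tip_Y: 3
  Tip_F vs Tip_L: 2
  Tip_F vs Tip_Q: 2
  Tip_Y vs Tip_L: 5
  Tip_Y vs Tip_Q: 2
  Tip_L vs Tip_Q: 4
The largest is 5, between Tip_Y and Tip_L.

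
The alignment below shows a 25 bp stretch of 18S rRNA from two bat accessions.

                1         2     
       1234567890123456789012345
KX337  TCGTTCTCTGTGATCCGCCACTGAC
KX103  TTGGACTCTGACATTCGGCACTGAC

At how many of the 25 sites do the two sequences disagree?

Mismatches occur at site 2 (C/T), site 4 (T/G), site 5 (T/A), site 11 (T/A), site 12 (G/C), site 15 (C/T), site 18 (C/G).
That gives 7 mismatches out of 25 aligned sites, so the Hamming distance is 7.

7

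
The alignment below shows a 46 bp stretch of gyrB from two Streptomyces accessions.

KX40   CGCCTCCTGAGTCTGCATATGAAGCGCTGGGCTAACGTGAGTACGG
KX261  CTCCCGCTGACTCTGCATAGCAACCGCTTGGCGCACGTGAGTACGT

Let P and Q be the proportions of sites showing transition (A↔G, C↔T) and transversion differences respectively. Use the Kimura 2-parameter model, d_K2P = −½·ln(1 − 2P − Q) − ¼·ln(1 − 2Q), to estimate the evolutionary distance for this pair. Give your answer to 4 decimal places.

The sequences differ at positions 2 (G/T, transversion), 5 (T/C, transition), 6 (C/G, transversion), 11 (G/C, transversion), 20 (T/G, transversion), 21 (G/C, transversion), 24 (G/C, transversion), 29 (G/T, transversion), 33 (T/G, transversion), 34 (A/C, transversion), 46 (G/T, transversion).
Of the 11 differences, 1 transition and 10 transversions over 46 sites: P = 1/46 = 0.021739, Q = 10/46 = 0.217391.
d = −0.5·ln(0.739131) − 0.25·ln(0.565218) = −0.5·(-0.302280) − 0.25·(-0.570544) = 0.2938.

0.2938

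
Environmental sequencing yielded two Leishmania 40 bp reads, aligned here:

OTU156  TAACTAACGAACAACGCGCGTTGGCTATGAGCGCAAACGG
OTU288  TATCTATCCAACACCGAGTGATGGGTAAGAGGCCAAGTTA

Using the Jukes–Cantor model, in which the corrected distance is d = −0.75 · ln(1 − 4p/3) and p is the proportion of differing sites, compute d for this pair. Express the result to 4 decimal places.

0.5199

The sequences differ at positions 3 (A/T), 7 (A/T), 9 (G/C), 14 (A/C), 17 (C/A), 19 (C/T), 21 (T/A), 25 (C/G), 28 (T/A), 32 (C/G), 33 (G/C), 37 (A/G), 38 (C/T), 39 (G/T), 40 (G/A).
p = 15/40 = 0.375000.
d = −0.75 · ln(1 − (4/3)·0.375000) = −0.75 · ln(0.500000) = −0.75 · (-0.693147) = 0.5199.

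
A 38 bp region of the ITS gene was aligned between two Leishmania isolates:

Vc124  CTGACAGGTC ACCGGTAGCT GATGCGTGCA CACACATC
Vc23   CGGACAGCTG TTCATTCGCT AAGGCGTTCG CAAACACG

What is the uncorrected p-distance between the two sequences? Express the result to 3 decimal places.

0.395

The sequences differ at positions 2 (T/G), 8 (G/C), 10 (C/G), 11 (A/T), 12 (C/T), 14 (G/A), 15 (G/T), 17 (A/C), 21 (G/A), 23 (T/G), 28 (G/T), 30 (A/G), 33 (C/A), 37 (T/C), 38 (C/G).
There are 15 differences over 38 sites, so p = 15/38 = 0.395.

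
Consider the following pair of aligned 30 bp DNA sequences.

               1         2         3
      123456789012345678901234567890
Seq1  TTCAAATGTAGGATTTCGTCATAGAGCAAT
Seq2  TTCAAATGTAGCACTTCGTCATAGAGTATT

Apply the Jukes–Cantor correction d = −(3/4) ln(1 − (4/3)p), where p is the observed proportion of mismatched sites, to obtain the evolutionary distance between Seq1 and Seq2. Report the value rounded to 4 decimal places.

The sequences differ at positions 12 (G/C), 14 (T/C), 27 (C/T), 29 (A/T).
p = 4/30 = 0.133333.
d = −0.75 · ln(1 − (4/3)·0.133333) = −0.75 · ln(0.822223) = −0.75 · (-0.195744) = 0.1468.

0.1468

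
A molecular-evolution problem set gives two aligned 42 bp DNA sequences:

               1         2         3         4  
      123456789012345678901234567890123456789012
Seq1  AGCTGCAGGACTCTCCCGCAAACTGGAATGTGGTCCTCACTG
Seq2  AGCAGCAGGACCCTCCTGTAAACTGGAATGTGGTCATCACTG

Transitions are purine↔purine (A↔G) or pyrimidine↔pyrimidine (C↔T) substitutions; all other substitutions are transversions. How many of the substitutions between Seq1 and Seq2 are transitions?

Mismatches occur at site 4 (T↔A, transversion), site 12 (T↔C, transition), site 17 (C↔T, transition), site 19 (C↔T, transition), site 36 (C↔A, transversion).
Of the 5 differences, 3 transitions and 2 transversions, so the answer is 3.

3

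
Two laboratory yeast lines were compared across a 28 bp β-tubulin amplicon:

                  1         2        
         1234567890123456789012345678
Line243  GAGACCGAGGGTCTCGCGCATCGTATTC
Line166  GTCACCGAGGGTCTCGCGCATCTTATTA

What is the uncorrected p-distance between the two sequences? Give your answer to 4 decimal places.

0.1429

The sequences differ at positions 2 (A/T), 3 (G/C), 23 (G/T), 28 (C/A).
There are 4 differences over 28 sites, so p = 4/28 = 0.1429.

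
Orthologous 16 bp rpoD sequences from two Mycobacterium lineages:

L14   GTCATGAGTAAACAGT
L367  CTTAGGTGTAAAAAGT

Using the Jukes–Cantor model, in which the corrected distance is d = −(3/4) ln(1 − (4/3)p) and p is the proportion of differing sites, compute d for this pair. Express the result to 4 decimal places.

0.4042

The sequences differ at positions 1 (G/C), 3 (C/T), 5 (T/G), 7 (A/T), 13 (C/A).
p = 5/16 = 0.312500.
d = −0.75 · ln(1 − (4/3)·0.312500) = −0.75 · ln(0.583333) = −0.75 · (-0.538997) = 0.4042.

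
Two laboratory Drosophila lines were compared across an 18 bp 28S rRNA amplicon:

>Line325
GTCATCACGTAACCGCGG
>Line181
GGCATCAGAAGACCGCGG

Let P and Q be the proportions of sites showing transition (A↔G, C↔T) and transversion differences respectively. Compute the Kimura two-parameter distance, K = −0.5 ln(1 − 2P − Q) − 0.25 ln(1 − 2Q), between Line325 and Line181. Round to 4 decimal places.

Differing sites — 2:T/G (Tv); 8:C/G (Tv); 9:G/A (Ti); 10:T/A (Tv); 11:A/G (Ti).
Of the 5 differences, 2 transitions and 3 transversions over 18 sites: P = 2/18 = 0.111111, Q = 3/18 = 0.166667.
d = −0.5·ln(0.611111) − 0.25·ln(0.666666) = −0.5·(-0.492477) − 0.25·(-0.405466) = 0.3476.

0.3476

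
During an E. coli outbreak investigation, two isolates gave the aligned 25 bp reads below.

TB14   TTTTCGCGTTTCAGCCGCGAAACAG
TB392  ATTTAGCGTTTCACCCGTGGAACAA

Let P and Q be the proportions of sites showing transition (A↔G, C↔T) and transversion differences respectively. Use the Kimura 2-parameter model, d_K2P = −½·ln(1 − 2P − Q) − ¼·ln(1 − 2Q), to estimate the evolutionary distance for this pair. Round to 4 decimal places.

0.2918

The sequences differ at positions 1 (T/A, transversion), 5 (C/A, transversion), 14 (G/C, transversion), 18 (C/T, transition), 20 (A/G, transition), 25 (G/A, transition).
Of the 6 differences, 3 transitions and 3 transversions over 25 sites: P = 3/25 = 0.120000, Q = 3/25 = 0.120000.
d = −0.5·ln(0.640000) − 0.25·ln(0.760000) = −0.5·(-0.446287) − 0.25·(-0.274437) = 0.2918.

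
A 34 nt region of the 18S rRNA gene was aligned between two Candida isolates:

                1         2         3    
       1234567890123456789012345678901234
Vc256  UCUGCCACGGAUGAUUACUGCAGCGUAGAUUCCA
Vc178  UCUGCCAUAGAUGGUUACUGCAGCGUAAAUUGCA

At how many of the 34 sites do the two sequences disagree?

5

Differing sites — 8:C/U; 9:G/A; 14:A/G; 28:G/A; 32:C/G.
That gives 5 mismatches out of 34 aligned sites, so the Hamming distance is 5.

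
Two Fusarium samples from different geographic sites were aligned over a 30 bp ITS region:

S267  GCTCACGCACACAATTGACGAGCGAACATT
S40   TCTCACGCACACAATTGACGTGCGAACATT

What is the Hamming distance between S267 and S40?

Mismatches occur at site 1 (G/T), site 21 (A/T).
That gives 2 mismatches out of 30 aligned sites, so the Hamming distance is 2.

2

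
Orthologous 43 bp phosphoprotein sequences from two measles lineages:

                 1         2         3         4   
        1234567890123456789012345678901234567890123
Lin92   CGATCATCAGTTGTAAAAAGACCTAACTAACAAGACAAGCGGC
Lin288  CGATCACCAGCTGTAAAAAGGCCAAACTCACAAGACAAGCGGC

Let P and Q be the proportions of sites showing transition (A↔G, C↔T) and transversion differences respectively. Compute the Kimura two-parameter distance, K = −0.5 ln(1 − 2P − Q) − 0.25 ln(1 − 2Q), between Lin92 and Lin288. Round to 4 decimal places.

0.1273

Differing sites — 7:T/C (Ti); 11:T/C (Ti); 21:A/G (Ti); 24:T/A (Tv); 29:A/C (Tv).
Of the 5 differences, 3 transitions and 2 transversions over 43 sites: P = 3/43 = 0.069767, Q = 2/43 = 0.046512.
d = −0.5·ln(0.813954) − 0.25·ln(0.906976) = −0.5·(-0.205851) − 0.25·(-0.097639) = 0.1273.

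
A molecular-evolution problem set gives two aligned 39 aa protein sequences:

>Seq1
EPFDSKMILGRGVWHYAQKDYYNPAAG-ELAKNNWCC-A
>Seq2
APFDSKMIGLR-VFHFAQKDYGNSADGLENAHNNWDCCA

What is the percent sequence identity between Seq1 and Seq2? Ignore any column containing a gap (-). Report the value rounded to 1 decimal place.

69.4%

Excluding the 3 gap columns leaves 36 comparable sites.
Differing sites — 1:E/A; 9:L/G; 10:G/L; 14:W/F; 16:Y/F; 22:Y/G; 24:P/S; 26:A/D; 30:L/N; 32:K/H; 36:C/D.
25 of the 36 comparable sites match, so the percent identity is 25/36 × 100 = 69.4%.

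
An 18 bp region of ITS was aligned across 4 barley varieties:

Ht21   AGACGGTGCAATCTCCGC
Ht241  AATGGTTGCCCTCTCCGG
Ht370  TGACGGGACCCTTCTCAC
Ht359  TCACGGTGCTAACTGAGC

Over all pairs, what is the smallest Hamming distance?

Pairwise Hamming distances:
  Ht21 vs Ht241: 7
  Ht21 vs Ht370: 9
  Ht21 vs Ht359: 6
  Ht241 vs Ht370: 12
  Ht241 vs Ht359: 11
  Ht370 vs Ht359: 11
The smallest is 6, between Ht21 and Ht359.

6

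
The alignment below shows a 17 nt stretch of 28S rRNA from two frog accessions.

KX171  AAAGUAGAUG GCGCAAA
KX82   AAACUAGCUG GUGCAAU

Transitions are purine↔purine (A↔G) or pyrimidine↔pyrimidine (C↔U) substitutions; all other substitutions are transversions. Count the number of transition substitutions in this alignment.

Mismatches occur at site 4 (G/C, transversion), site 8 (A/C, transversion), site 12 (C/U, transition), site 17 (A/U, transversion).
Of the 4 differences, 1 transition and 3 transversions, so the answer is 1.

1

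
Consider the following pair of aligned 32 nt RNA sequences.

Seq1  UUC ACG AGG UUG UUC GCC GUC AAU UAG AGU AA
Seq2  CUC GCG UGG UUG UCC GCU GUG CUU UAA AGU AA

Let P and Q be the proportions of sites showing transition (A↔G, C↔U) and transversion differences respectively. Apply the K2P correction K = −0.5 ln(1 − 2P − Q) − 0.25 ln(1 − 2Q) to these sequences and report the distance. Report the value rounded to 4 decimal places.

0.3596

The sequences differ at positions 1 (U/C, transition), 4 (A/G, transition), 7 (A/U, transversion), 14 (U/C, transition), 18 (C/U, transition), 21 (C/G, transversion), 22 (A/C, transversion), 23 (A/U, transversion), 27 (G/A, transition).
Of the 9 differences, 5 transitions and 4 transversions over 32 sites: P = 5/32 = 0.156250, Q = 4/32 = 0.125000.
d = −0.5·ln(0.562500) − 0.25·ln(0.750000) = −0.5·(-0.575364) − 0.25·(-0.287682) = 0.3596.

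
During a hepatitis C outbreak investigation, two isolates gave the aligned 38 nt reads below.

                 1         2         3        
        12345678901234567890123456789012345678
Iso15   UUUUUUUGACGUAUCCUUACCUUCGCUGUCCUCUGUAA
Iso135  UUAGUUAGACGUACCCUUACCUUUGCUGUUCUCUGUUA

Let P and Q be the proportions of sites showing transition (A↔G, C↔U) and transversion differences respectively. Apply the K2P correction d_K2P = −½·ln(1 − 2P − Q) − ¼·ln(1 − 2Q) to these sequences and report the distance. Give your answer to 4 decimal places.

Differing sites — 3:U/A (Tv); 4:U/G (Tv); 7:U/A (Tv); 14:U/C (Ti); 24:C/U (Ti); 30:C/U (Ti); 37:A/U (Tv).
Of the 7 differences, 3 transitions and 4 transversions over 38 sites: P = 3/38 = 0.078947, Q = 4/38 = 0.105263.
d = −0.5·ln(0.736843) − 0.25·ln(0.789474) = −0.5·(-0.305380) − 0.25·(-0.236388) = 0.2118.

0.2118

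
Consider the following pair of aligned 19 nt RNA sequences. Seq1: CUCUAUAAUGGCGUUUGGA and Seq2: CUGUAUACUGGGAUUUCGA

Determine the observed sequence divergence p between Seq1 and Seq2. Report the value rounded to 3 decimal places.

Mismatches occur at site 3 (C/G), site 8 (A/C), site 12 (C/G), site 13 (G/A), site 17 (G/C).
There are 5 differences over 19 sites, so p = 5/19 = 0.263.

0.263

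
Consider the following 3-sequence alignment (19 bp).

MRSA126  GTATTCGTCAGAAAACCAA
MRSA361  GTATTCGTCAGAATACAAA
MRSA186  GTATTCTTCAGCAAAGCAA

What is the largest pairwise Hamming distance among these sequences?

5

Pairwise Hamming distances:
  MRSA126 vs MRSA361: 2
  MRSA126 vs MRSA186: 3
  MRSA361 vs MRSA186: 5
The largest is 5, between MRSA361 and MRSA186.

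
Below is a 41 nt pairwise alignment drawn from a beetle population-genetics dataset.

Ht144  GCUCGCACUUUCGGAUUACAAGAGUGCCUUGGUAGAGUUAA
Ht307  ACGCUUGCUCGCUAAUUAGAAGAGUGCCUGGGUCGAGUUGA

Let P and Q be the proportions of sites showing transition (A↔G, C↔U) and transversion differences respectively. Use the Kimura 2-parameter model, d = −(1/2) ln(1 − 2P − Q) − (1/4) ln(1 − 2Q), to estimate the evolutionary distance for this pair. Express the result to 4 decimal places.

Mismatches occur at site 1 (G/A, transition), site 3 (U/G, transversion), site 5 (G/U, transversion), site 6 (C/U, transition), site 7 (A/G, transition), site 10 (U/C, transition), site 11 (U/G, transversion), site 13 (G/U, transversion), site 14 (G/A, transition), site 19 (C/G, transversion), site 30 (U/G, transversion), site 34 (A/C, transversion), site 40 (A/G, transition).
Of the 13 differences, 6 transitions and 7 transversions over 41 sites: P = 6/41 = 0.146341, Q = 7/41 = 0.170732.
d = −0.5·ln(0.536586) − 0.25·ln(0.658536) = −0.5·(-0.622528) − 0.25·(-0.417736) = 0.4157.

0.4157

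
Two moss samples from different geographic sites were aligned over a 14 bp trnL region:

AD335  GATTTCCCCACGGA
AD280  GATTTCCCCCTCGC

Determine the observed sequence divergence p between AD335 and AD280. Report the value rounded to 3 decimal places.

The sequences differ at positions 10 (A/C), 11 (C/T), 12 (G/C), 14 (A/C).
There are 4 differences over 14 sites, so p = 4/14 = 0.286.

0.286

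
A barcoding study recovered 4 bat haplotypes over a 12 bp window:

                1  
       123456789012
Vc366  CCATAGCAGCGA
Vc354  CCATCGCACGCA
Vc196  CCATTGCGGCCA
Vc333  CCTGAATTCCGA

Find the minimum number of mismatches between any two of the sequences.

Pairwise Hamming distances:
  Vc366 vs Vc354: 4
  Vc366 vs Vc196: 3
  Vc366 vs Vc333: 6
  Vc354 vs Vc196: 4
  Vc354 vs Vc333: 8
  Vc196 vs Vc333: 8
The smallest is 3, between Vc366 and Vc196.

3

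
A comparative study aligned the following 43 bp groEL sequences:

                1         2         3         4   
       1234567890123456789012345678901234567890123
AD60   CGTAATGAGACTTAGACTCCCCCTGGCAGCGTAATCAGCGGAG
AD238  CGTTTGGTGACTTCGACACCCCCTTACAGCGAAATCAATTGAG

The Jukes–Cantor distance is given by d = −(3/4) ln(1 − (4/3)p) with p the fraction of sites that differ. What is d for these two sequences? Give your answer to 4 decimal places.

Differing sites — 4:A/T; 5:A/T; 6:T/G; 8:A/T; 14:A/C; 18:T/A; 25:G/T; 26:G/A; 32:T/A; 38:G/A; 39:C/T; 40:G/T.
p = 12/43 = 0.279070.
d = −0.75 · ln(1 − (4/3)·0.279070) = −0.75 · ln(0.627907) = −0.75 · (-0.465363) = 0.3490.

0.3490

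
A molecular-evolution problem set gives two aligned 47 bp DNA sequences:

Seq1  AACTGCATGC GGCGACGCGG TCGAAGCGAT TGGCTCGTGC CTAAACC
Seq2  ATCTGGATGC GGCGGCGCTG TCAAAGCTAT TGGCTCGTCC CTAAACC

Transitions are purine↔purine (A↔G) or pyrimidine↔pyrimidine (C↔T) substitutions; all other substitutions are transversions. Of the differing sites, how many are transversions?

The sequences differ at positions 2 (A/T, transversion), 6 (C/G, transversion), 15 (A/G, transition), 19 (G/T, transversion), 23 (G/A, transition), 28 (G/T, transversion), 39 (G/C, transversion).
Of the 7 differences, 2 transitions and 5 transversions, so the answer is 5.

5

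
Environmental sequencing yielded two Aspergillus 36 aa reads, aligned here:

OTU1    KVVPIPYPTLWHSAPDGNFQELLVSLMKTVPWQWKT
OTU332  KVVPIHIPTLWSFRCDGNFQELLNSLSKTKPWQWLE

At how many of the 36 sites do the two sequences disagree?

11

The sequences differ at positions 6 (P/H), 7 (Y/I), 12 (H/S), 13 (S/F), 14 (A/R), 15 (P/C), 24 (V/N), 27 (M/S), 30 (V/K), 35 (K/L), 36 (T/E).
That gives 11 mismatches out of 36 aligned sites, so the Hamming distance is 11.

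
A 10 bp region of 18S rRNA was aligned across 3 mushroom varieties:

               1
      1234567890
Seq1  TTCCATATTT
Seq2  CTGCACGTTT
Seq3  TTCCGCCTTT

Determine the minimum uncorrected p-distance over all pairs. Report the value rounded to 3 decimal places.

0.300

Pairwise Hamming distances:
  Seq1 vs Seq2: 4
  Seq1 vs Seq3: 3
  Seq2 vs Seq3: 4
The smallest is 3 mismatches, between Seq1 and Seq3; p = 3/10 = 0.300.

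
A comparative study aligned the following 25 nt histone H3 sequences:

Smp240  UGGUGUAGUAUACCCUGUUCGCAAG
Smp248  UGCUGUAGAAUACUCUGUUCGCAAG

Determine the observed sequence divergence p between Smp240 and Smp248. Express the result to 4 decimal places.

Mismatches occur at site 3 (G/C), site 9 (U/A), site 14 (C/U).
There are 3 differences over 25 sites, so p = 3/25 = 0.1200.

0.1200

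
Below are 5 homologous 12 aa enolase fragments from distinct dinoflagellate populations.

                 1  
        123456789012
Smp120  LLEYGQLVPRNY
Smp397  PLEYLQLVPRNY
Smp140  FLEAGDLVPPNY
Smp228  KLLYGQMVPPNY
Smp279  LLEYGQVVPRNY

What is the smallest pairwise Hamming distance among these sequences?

1

Pairwise Hamming distances:
  Smp120 vs Smp397: 2
  Smp120 vs Smp140: 4
  Smp120 vs Smp228: 4
  Smp120 vs Smp279: 1
  Smp397 vs Smp140: 5
  Smp397 vs Smp228: 5
  Smp397 vs Smp279: 3
  Smp140 vs Smp228: 5
  Smp140 vs Smp279: 5
  Smp228 vs Smp279: 4
The smallest is 1, between Smp120 and Smp279.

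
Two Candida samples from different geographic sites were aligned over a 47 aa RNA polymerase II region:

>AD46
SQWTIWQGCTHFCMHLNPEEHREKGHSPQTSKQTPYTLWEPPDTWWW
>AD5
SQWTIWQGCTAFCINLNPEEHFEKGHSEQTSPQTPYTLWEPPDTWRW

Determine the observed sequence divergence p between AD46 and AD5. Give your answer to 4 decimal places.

0.1489

The sequences differ at positions 11 (H/A), 14 (M/I), 15 (H/N), 22 (R/F), 28 (P/E), 32 (K/P), 46 (W/R).
There are 7 differences over 47 sites, so p = 7/47 = 0.1489.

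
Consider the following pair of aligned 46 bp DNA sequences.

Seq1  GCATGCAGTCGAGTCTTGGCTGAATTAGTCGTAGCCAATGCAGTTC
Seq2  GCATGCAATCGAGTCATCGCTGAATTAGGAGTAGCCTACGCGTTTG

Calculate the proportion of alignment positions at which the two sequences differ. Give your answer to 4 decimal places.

0.2174

Differing sites — 8:G/A; 16:T/A; 18:G/C; 29:T/G; 30:C/A; 37:A/T; 39:T/C; 42:A/G; 43:G/T; 46:C/G.
There are 10 differences over 46 sites, so p = 10/46 = 0.2174.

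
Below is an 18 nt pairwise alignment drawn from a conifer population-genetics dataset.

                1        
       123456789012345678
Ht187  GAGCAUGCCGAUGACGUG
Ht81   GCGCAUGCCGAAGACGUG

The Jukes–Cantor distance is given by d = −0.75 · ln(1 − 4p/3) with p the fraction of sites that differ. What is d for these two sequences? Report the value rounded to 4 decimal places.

Differing sites — 2:A/C; 12:U/A.
p = 2/18 = 0.111111.
d = −0.75 · ln(1 − (4/3)·0.111111) = −0.75 · ln(0.851852) = −0.75 · (-0.160342) = 0.1203.

0.1203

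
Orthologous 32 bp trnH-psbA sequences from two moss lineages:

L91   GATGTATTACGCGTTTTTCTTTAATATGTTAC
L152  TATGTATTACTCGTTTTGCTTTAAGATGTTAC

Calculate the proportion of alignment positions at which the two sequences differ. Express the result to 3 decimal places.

0.125

Differing sites — 1:G/T; 11:G/T; 18:T/G; 25:T/G.
There are 4 differences over 32 sites, so p = 4/32 = 0.125.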